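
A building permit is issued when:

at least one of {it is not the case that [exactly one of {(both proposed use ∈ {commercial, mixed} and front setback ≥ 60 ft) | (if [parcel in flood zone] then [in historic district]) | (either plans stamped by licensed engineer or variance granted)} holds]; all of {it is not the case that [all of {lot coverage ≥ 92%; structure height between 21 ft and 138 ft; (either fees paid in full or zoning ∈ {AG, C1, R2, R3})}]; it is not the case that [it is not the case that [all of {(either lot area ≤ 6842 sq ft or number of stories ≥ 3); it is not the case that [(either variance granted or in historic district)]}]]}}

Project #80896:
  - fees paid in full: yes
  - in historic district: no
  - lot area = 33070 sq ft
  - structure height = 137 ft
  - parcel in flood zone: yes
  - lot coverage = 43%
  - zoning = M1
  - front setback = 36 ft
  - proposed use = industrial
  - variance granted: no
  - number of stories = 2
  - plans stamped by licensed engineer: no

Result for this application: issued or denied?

Atomic conditions:
  proposed use ∈ {commercial, mixed}: industrial is not in the set → false
  front setback ≥ 60 ft: 36 ≥ 60 is false
  parcel in flood zone: yes → true
  in historic district: no → false
  plans stamped by licensed engineer: no → false
  variance granted: no → false
  lot coverage ≥ 92%: 43 ≥ 92 is false
  structure height between 21 ft and 138 ft: 137 in [21, 138] is true
  fees paid in full: yes → true
  zoning ∈ {AG, C1, R2, R3}: M1 is not in the set → false
  lot area ≤ 6842 sq ft: 33070 ≤ 6842 is false
  number of stories ≥ 3: 2 ≥ 3 is false
Combine:
[1.1.1] false AND false = false
[1.1.2] true → false = false
[1.1.3] false OR false = false
[1.1] exactly-one(false, false, false) = false
[1] NOT false = true
[2.1.1.3] true OR false = true
[2.1.1] false AND true AND true = false
[2.1] NOT false = true
[2.2.1.1.1] false OR false = false
[2.2.1.1.2.1] false OR false = false
[2.2.1.1.2] NOT false = true
[2.2.1.1] false AND true = false
[2.2.1] NOT false = true
[2.2] NOT true = false
[2] true AND false = false
[root] true OR false = true
Overall: true → issued

Issued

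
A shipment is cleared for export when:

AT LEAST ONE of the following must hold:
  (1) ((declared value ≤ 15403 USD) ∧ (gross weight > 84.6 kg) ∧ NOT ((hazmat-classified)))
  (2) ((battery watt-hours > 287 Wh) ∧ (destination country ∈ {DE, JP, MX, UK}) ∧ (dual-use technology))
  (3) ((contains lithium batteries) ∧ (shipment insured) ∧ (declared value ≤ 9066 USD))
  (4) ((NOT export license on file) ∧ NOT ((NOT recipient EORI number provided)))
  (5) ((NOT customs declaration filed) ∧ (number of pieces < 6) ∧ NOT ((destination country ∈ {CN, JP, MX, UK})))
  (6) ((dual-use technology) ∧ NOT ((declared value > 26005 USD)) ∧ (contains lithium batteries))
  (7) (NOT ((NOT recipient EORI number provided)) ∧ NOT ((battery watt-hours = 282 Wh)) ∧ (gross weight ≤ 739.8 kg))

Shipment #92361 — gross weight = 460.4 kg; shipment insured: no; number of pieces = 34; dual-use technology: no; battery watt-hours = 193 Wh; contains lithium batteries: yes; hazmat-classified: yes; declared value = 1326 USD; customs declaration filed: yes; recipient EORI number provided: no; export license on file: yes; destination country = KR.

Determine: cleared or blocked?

Blocked

Atomic conditions:
  declared value ≤ 15403 USD: 1326 ≤ 15403 is true
  gross weight > 84.6 kg: 460.4 > 84.6 is true
  hazmat-classified: yes → true
  battery watt-hours > 287 Wh: 193 > 287 is false
  destination country ∈ {DE, JP, MX, UK}: KR is not in the set → false
  dual-use technology: no → false
  contains lithium batteries: yes → true
  shipment insured: no → false
  declared value ≤ 9066 USD: 1326 ≤ 9066 is true
  NOT export license on file: yes → false
  NOT recipient EORI number provided: no → true
  NOT customs declaration filed: yes → false
  number of pieces < 6: 34 < 6 is false
  destination country ∈ {CN, JP, MX, UK}: KR is not in the set → false
  declared value > 26005 USD: 1326 > 26005 is false
  battery watt-hours = 282 Wh: 193 == 282 is false
  gross weight ≤ 739.8 kg: 460.4 ≤ 739.8 is true
Combine:
[1.3] NOT true = false
[1] true AND true AND false = false
[2] false AND false AND false = false
[3] true AND false AND true = false
[4.2] NOT true = false
[4] false AND false = false
[5.3] NOT false = true
[5] false AND false AND true = false
[6.2] NOT false = true
[6] false AND true AND true = false
[7.1] NOT true = false
[7.2] NOT false = true
[7] false AND true AND true = false
[root] false OR false OR false OR false OR false OR false OR false = false
Overall: false → blocked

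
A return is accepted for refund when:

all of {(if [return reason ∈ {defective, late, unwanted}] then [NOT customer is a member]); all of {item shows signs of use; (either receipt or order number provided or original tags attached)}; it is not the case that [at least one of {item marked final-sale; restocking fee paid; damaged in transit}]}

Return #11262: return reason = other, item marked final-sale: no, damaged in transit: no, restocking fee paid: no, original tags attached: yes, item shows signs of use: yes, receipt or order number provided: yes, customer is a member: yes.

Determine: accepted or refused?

Atomic conditions:
  return reason ∈ {defective, late, unwanted}: other is not in the set → false
  NOT customer is a member: yes → false
  item shows signs of use: yes → true
  receipt or order number provided: yes → true
  original tags attached: yes → true
  item marked final-sale: no → false
  restocking fee paid: no → false
  damaged in transit: no → false
Combine:
[1] false → false (antecedent false ⇒ implication holds) = true
[2.2] true OR true = true
[2] true AND true = true
[3.1] false OR false OR false = false
[3] NOT false = true
[root] true AND true AND true = true
Overall: true → accepted

Accepted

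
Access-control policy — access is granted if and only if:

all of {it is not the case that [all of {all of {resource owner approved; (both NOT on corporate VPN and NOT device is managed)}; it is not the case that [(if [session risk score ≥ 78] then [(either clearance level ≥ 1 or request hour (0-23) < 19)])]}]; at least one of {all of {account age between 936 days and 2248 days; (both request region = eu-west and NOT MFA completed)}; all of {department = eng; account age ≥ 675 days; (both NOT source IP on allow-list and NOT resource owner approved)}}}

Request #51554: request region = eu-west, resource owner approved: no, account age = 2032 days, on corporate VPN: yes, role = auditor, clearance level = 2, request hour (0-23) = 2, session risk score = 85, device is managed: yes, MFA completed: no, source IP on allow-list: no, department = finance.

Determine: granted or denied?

Atomic conditions:
  resource owner approved: no → false
  NOT on corporate VPN: yes → false
  NOT device is managed: yes → false
  session risk score ≥ 78: 85 ≥ 78 is true
  clearance level ≥ 1: 2 ≥ 1 is true
  request hour (0-23) < 19: 2 < 19 is true
  account age between 936 days and 2248 days: 2032 in [936, 2248] is true
  request region = eu-west: eu-west == eu-west is true
  NOT MFA completed: no → true
  department = eng: finance == eng is false
  account age ≥ 675 days: 2032 ≥ 675 is true
  NOT source IP on allow-list: no → true
  NOT resource owner approved: no → true
Combine:
[1.1.1.2] false AND false = false
[1.1.1] false AND false = false
[1.1.2.1.2] true OR true = true
[1.1.2.1] true → true = true
[1.1.2] NOT true = false
[1.1] false AND false = false
[1] NOT false = true
[2.1.2] true AND true = true
[2.1] true AND true = true
[2.2.3] true AND true = true
[2.2] false AND true AND true = false
[2] true OR false = true
[root] true AND true = true
Overall: true → granted

Granted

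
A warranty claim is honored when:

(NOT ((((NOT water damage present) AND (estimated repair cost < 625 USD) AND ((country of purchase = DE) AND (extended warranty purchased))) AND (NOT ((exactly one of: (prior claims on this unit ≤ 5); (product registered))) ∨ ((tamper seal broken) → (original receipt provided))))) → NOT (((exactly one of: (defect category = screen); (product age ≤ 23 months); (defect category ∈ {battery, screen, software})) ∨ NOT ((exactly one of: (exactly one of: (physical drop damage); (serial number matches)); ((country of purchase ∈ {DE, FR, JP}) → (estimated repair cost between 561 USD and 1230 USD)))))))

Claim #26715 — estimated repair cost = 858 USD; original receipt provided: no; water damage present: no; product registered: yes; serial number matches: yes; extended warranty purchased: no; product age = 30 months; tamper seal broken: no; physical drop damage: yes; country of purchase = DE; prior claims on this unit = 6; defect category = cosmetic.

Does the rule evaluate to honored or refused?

Atomic conditions:
  NOT water damage present: no → true
  estimated repair cost < 625 USD: 858 < 625 is false
  country of purchase = DE: DE == DE is true
  extended warranty purchased: no → false
  prior claims on this unit ≤ 5: 6 ≤ 5 is false
  product registered: yes → true
  tamper seal broken: no → false
  original receipt provided: no → false
  defect category = screen: cosmetic == screen is false
  product age ≤ 23 months: 30 ≤ 23 is false
  defect category ∈ {battery, screen, software}: cosmetic is not in the set → false
  physical drop damage: yes → true
  serial number matches: yes → true
  country of purchase ∈ {DE, FR, JP}: DE is in the set → true
  estimated repair cost between 561 USD and 1230 USD: 858 in [561, 1230] is true
Combine:
[1.1.1.3] true AND false = false
[1.1.1] true AND false AND false = false
[1.1.2.1.1] exactly-one(false, true) = true
[1.1.2.1] NOT true = false
[1.1.2.2] false → false (antecedent false ⇒ implication holds) = true
[1.1.2] false OR true = true
[1.1] false AND true = false
[1] NOT false = true
[2.1.1] exactly-one(false, false, false) = false
[2.1.2.1.1] exactly-one(true, true) = false
[2.1.2.1.2] true → true = true
[2.1.2.1] exactly-one(false, true) = true
[2.1.2] NOT true = false
[2.1] false OR false = false
[2] NOT false = true
[root] true → true = true
Overall: true → honored

Honored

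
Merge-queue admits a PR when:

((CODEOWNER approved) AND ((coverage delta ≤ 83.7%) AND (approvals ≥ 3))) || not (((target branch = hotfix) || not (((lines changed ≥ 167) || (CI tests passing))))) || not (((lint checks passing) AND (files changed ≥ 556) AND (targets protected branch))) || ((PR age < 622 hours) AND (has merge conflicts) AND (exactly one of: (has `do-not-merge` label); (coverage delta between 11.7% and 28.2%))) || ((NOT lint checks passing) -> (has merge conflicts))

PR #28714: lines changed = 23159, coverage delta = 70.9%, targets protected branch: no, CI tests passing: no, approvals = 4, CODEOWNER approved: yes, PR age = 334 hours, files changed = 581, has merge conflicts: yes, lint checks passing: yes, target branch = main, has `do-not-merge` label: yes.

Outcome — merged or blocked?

Merged

Atomic conditions:
  CODEOWNER approved: yes → true
  coverage delta ≤ 83.7%: 70.9 ≤ 83.7 is true
  approvals ≥ 3: 4 ≥ 3 is true
  target branch = hotfix: main == hotfix is false
  lines changed ≥ 167: 23159 ≥ 167 is true
  CI tests passing: no → false
  lint checks passing: yes → true
  files changed ≥ 556: 581 ≥ 556 is true
  targets protected branch: no → false
  PR age < 622 hours: 334 < 622 is true
  has merge conflicts: yes → true
  has `do-not-merge` label: yes → true
  coverage delta between 11.7% and 28.2%: 70.9 in [11.7, 28.2] is false
  NOT lint checks passing: yes → false
Combine:
[1.2] true AND true = true
[1] true AND true = true
[2.1.2.1] true OR false = true
[2.1.2] NOT true = false
[2.1] false OR false = false
[2] NOT false = true
[3.1] true AND true AND false = false
[3] NOT false = true
[4.3] exactly-one(true, false) = true
[4] true AND true AND true = true
[5] false → true (antecedent false ⇒ implication holds) = true
[root] true OR true OR true OR true OR true = true
Overall: true → merged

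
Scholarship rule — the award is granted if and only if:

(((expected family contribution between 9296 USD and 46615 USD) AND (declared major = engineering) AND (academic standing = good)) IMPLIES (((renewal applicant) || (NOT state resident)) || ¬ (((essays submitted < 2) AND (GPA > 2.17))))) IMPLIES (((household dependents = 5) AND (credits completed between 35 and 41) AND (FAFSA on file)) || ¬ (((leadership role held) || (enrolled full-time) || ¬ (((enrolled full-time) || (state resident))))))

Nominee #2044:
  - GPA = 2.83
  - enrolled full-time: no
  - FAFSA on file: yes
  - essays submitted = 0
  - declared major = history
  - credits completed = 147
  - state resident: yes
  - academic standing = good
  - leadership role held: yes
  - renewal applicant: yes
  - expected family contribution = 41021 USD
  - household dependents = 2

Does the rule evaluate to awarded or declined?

Declined

Atomic conditions:
  expected family contribution between 9296 USD and 46615 USD: 41021 in [9296, 46615] is true
  declared major = engineering: history == engineering is false
  academic standing = good: good == good is true
  renewal applicant: yes → true
  NOT state resident: yes → false
  essays submitted < 2: 0 < 2 is true
  GPA > 2.17: 2.83 > 2.17 is true
  household dependents = 5: 2 == 5 is false
  credits completed between 35 and 41: 147 in [35, 41] is false
  FAFSA on file: yes → true
  leadership role held: yes → true
  enrolled full-time: no → false
  state resident: yes → true
Combine:
[1.1] true AND false AND true = false
[1.2.1] true OR false = true
[1.2.2.1] true AND true = true
[1.2.2] NOT true = false
[1.2] true OR false = true
[1] false → true (antecedent false ⇒ implication holds) = true
[2.1] false AND false AND true = false
[2.2.1.3.1] false OR true = true
[2.2.1.3] NOT true = false
[2.2.1] true OR false OR false = true
[2.2] NOT true = false
[2] false OR false = false
[root] true → false = false
Overall: false → declined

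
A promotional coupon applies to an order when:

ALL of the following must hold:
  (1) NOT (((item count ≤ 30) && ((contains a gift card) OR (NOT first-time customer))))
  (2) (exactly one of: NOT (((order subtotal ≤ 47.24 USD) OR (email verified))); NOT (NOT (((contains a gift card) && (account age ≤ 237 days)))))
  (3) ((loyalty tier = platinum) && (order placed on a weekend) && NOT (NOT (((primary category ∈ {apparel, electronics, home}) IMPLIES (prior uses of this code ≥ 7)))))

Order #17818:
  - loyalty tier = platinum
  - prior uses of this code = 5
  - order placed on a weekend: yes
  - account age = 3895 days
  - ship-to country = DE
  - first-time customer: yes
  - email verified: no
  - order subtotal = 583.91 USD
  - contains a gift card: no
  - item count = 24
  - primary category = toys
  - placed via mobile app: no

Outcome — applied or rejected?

Atomic conditions:
  item count ≤ 30: 24 ≤ 30 is true
  contains a gift card: no → false
  NOT first-time customer: yes → false
  order subtotal ≤ 47.24 USD: 583.91 ≤ 47.24 is false
  email verified: no → false
  account age ≤ 237 days: 3895 ≤ 237 is false
  loyalty tier = platinum: platinum == platinum is true
  order placed on a weekend: yes → true
  primary category ∈ {apparel, electronics, home}: toys is not in the set → false
  prior uses of this code ≥ 7: 5 ≥ 7 is false
Combine:
[1.1.2] false OR false = false
[1.1] true AND false = false
[1] NOT false = true
[2.1.1] false OR false = false
[2.1] NOT false = true
[2.2.1.1] false AND false = false
[2.2.1] NOT false = true
[2.2] NOT true = false
[2] exactly-one(true, false) = true
[3.3.1.1] false → false (antecedent false ⇒ implication holds) = true
[3.3.1] NOT true = false
[3.3] NOT false = true
[3] true AND true AND true = true
[root] true AND true AND true = true
Overall: true → applied

Applied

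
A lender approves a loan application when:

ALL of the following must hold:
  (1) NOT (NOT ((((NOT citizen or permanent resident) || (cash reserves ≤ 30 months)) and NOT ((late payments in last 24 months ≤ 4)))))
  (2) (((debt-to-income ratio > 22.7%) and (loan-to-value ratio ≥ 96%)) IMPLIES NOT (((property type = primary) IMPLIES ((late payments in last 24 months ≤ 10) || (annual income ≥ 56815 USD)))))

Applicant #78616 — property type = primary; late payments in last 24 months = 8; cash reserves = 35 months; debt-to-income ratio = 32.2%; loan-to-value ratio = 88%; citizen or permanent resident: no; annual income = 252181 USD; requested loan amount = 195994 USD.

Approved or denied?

Atomic conditions:
  NOT citizen or permanent resident: no → true
  cash reserves ≤ 30 months: 35 ≤ 30 is false
  late payments in last 24 months ≤ 4: 8 ≤ 4 is false
  debt-to-income ratio > 22.7%: 32.2 > 22.7 is true
  loan-to-value ratio ≥ 96%: 88 ≥ 96 is false
  property type = primary: primary == primary is true
  late payments in last 24 months ≤ 10: 8 ≤ 10 is true
  annual income ≥ 56815 USD: 252181 ≥ 56815 is true
Combine:
[1.1.1.1] true OR false = true
[1.1.1.2] NOT false = true
[1.1.1] true AND true = true
[1.1] NOT true = false
[1] NOT false = true
[2.1] true AND false = false
[2.2.1.2] true OR true = true
[2.2.1] true → true = true
[2.2] NOT true = false
[2] false → false (antecedent false ⇒ implication holds) = true
[root] true AND true = true
Overall: true → approved

Approved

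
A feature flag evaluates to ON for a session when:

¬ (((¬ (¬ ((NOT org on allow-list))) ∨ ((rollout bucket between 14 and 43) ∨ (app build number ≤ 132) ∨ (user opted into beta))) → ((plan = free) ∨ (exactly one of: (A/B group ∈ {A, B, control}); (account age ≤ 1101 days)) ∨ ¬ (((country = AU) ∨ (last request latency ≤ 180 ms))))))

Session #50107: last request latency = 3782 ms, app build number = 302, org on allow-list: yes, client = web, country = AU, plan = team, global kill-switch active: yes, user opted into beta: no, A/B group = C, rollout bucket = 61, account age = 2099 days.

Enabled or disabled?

Disabled

Atomic conditions:
  NOT org on allow-list: yes → false
  rollout bucket between 14 and 43: 61 in [14, 43] is false
  app build number ≤ 132: 302 ≤ 132 is false
  user opted into beta: no → false
  plan = free: team == free is false
  A/B group ∈ {A, B, control}: C is not in the set → false
  account age ≤ 1101 days: 2099 ≤ 1101 is false
  country = AU: AU == AU is true
  last request latency ≤ 180 ms: 3782 ≤ 180 is false
Combine:
[1.1.1.1] NOT false = true
[1.1.1] NOT true = false
[1.1.2] false OR false OR false = false
[1.1] false OR false = false
[1.2.2] exactly-one(false, false) = false
[1.2.3.1] true OR false = true
[1.2.3] NOT true = false
[1.2] false OR false OR false = false
[1] false → false (antecedent false ⇒ implication holds) = true
[root] NOT true = false
Overall: false → disabled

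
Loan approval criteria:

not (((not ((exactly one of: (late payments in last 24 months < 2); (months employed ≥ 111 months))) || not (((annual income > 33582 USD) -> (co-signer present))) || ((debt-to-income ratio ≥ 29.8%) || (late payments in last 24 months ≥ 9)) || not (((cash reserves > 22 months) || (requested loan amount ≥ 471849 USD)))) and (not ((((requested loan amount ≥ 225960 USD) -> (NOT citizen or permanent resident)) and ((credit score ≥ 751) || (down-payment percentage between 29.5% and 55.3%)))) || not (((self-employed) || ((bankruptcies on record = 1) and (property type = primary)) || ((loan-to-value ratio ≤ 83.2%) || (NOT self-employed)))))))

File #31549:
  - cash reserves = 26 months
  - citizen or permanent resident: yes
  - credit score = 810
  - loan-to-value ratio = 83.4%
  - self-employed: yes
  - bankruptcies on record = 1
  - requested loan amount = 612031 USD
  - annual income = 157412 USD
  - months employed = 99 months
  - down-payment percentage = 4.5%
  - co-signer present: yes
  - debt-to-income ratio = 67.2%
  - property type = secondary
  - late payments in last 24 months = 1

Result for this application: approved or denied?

Atomic conditions:
  late payments in last 24 months < 2: 1 < 2 is true
  months employed ≥ 111 months: 99 ≥ 111 is false
  annual income > 33582 USD: 157412 > 33582 is true
  co-signer present: yes → true
  debt-to-income ratio ≥ 29.8%: 67.2 ≥ 29.8 is true
  late payments in last 24 months ≥ 9: 1 ≥ 9 is false
  cash reserves > 22 months: 26 > 22 is true
  requested loan amount ≥ 471849 USD: 612031 ≥ 471849 is true
  requested loan amount ≥ 225960 USD: 612031 ≥ 225960 is true
  NOT citizen or permanent resident: yes → false
  credit score ≥ 751: 810 ≥ 751 is true
  down-payment percentage between 29.5% and 55.3%: 4.5 in [29.5, 55.3] is false
  self-employed: yes → true
  bankruptcies on record = 1: 1 == 1 is true
  property type = primary: secondary == primary is false
  loan-to-value ratio ≤ 83.2%: 83.4 ≤ 83.2 is false
  NOT self-employed: yes → false
Combine:
[1.1.1.1] exactly-one(true, false) = true
[1.1.1] NOT true = false
[1.1.2.1] true → true = true
[1.1.2] NOT true = false
[1.1.3] true OR false = true
[1.1.4.1] true OR true = true
[1.1.4] NOT true = false
[1.1] false OR false OR true OR false = true
[1.2.1.1.1] true → false = false
[1.2.1.1.2] true OR false = true
[1.2.1.1] false AND true = false
[1.2.1] NOT false = true
[1.2.2.1.2] true AND false = false
[1.2.2.1.3] false OR false = false
[1.2.2.1] true OR false OR false = true
[1.2.2] NOT true = false
[1.2] true OR false = true
[1] true AND true = true
[root] NOT true = false
Overall: false → denied

Denied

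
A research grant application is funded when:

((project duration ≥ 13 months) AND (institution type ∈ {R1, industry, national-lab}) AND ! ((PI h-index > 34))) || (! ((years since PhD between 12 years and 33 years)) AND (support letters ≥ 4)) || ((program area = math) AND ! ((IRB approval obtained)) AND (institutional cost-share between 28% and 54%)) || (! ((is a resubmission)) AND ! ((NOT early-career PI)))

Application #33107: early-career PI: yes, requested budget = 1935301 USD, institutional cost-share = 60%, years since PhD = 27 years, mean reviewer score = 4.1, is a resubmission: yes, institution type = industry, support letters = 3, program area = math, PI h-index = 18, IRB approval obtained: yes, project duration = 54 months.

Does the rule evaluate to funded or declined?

Funded

Atomic conditions:
  project duration ≥ 13 months: 54 ≥ 13 is true
  institution type ∈ {R1, industry, national-lab}: industry is in the set → true
  PI h-index > 34: 18 > 34 is false
  years since PhD between 12 years and 33 years: 27 in [12, 33] is true
  support letters ≥ 4: 3 ≥ 4 is false
  program area = math: math == math is true
  IRB approval obtained: yes → true
  institutional cost-share between 28% and 54%: 60 in [28, 54] is false
  is a resubmission: yes → true
  NOT early-career PI: yes → false
Combine:
[1.3] NOT false = true
[1] true AND true AND true = true
[2.1] NOT true = false
[2] false AND false = false
[3.2] NOT true = false
[3] true AND false AND false = false
[4.1] NOT true = false
[4.2] NOT false = true
[4] false AND true = false
[root] true OR false OR false OR false = true
Overall: true → funded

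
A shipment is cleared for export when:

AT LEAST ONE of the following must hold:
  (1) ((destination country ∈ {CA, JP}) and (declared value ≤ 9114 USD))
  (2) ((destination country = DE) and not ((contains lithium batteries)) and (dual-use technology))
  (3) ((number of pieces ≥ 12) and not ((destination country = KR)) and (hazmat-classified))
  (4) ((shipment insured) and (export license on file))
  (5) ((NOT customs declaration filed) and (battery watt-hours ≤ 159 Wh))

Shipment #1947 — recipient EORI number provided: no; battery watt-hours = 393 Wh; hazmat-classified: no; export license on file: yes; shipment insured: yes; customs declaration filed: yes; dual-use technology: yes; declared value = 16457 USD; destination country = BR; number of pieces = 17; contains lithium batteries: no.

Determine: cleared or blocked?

Atomic conditions:
  destination country ∈ {CA, JP}: BR is not in the set → false
  declared value ≤ 9114 USD: 16457 ≤ 9114 is false
  destination country = DE: BR == DE is false
  contains lithium batteries: no → false
  dual-use technology: yes → true
  number of pieces ≥ 12: 17 ≥ 12 is true
  destination country = KR: BR == KR is false
  hazmat-classified: no → false
  shipment insured: yes → true
  export license on file: yes → true
  NOT customs declaration filed: yes → false
  battery watt-hours ≤ 159 Wh: 393 ≤ 159 is false
Combine:
[1] false AND false = false
[2.2] NOT false = true
[2] false AND true AND true = false
[3.2] NOT false = true
[3] true AND true AND false = false
[4] true AND true = true
[5] false AND false = false
[root] false OR false OR false OR true OR false = true
Overall: true → cleared

Cleared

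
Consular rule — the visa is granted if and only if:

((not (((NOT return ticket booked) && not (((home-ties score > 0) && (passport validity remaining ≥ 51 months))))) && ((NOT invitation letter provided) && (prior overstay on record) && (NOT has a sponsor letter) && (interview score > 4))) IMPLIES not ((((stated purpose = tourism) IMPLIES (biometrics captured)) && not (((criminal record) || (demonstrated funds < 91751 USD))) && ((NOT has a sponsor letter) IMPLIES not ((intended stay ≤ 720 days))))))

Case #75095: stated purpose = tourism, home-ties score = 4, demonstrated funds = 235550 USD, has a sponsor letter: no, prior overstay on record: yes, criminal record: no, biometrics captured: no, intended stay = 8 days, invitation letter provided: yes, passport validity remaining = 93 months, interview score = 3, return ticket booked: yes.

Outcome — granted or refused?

Granted

Atomic conditions:
  NOT return ticket booked: yes → false
  home-ties score > 0: 4 > 0 is true
  passport validity remaining ≥ 51 months: 93 ≥ 51 is true
  NOT invitation letter provided: yes → false
  prior overstay on record: yes → true
  NOT has a sponsor letter: no → true
  interview score > 4: 3 > 4 is false
  stated purpose = tourism: tourism == tourism is true
  biometrics captured: no → false
  criminal record: no → false
  demonstrated funds < 91751 USD: 235550 < 91751 is false
  intended stay ≤ 720 days: 8 ≤ 720 is true
Combine:
[1.1.1.2.1] true AND true = true
[1.1.1.2] NOT true = false
[1.1.1] false AND false = false
[1.1] NOT false = true
[1.2] false AND true AND true AND false = false
[1] true AND false = false
[2.1.1] true → false = false
[2.1.2.1] false OR false = false
[2.1.2] NOT false = true
[2.1.3.2] NOT true = false
[2.1.3] true → false = false
[2.1] false AND true AND false = false
[2] NOT false = true
[root] false → true (antecedent false ⇒ implication holds) = true
Overall: true → granted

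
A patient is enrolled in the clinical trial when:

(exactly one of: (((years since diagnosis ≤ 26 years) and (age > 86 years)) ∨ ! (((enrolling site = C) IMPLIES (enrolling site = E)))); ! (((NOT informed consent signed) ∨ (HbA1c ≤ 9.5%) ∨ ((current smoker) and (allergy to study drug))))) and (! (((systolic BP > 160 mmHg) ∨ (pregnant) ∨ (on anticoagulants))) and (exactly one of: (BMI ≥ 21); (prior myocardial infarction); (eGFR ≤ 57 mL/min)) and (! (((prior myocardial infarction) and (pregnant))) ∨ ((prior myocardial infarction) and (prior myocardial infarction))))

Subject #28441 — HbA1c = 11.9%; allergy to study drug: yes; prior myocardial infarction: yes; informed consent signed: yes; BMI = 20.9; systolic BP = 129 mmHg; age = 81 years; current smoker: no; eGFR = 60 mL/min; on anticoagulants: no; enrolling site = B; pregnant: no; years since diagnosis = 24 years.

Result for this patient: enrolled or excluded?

Atomic conditions:
  years since diagnosis ≤ 26 years: 24 ≤ 26 is true
  age > 86 years: 81 > 86 is false
  enrolling site = C: B == C is false
  enrolling site = E: B == E is false
  NOT informed consent signed: yes → false
  HbA1c ≤ 9.5%: 11.9 ≤ 9.5 is false
  current smoker: no → false
  allergy to study drug: yes → true
  systolic BP > 160 mmHg: 129 > 160 is false
  pregnant: no → false
  on anticoagulants: no → false
  BMI ≥ 21: 20.9 ≥ 21 is false
  prior myocardial infarction: yes → true
  eGFR ≤ 57 mL/min: 60 ≤ 57 is false
Combine:
[1.1.1] true AND false = false
[1.1.2.1] false → false (antecedent false ⇒ implication holds) = true
[1.1.2] NOT true = false
[1.1] false OR false = false
[1.2.1.3] false AND true = false
[1.2.1] false OR false OR false = false
[1.2] NOT false = true
[1] exactly-one(false, true) = true
[2.1.1] false OR false OR false = false
[2.1] NOT false = true
[2.2] exactly-one(false, true, false) = true
[2.3.1.1] true AND false = false
[2.3.1] NOT false = true
[2.3.2] true AND true = true
[2.3] true OR true = true
[2] true AND true AND true = true
[root] true AND true = true
Overall: true → enrolled

Enrolled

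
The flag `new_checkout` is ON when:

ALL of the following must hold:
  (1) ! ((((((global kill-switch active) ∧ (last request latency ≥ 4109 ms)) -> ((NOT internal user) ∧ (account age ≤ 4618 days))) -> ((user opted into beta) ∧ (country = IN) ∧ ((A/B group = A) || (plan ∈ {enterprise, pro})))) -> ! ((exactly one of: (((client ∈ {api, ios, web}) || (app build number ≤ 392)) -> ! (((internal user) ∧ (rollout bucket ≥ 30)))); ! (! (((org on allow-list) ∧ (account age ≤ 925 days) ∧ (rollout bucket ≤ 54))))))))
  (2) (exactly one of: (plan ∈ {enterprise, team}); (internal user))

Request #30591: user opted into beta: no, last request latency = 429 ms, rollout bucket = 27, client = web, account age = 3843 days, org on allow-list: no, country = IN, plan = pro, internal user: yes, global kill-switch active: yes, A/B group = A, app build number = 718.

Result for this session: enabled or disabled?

Atomic conditions:
  global kill-switch active: yes → true
  last request latency ≥ 4109 ms: 429 ≥ 4109 is false
  NOT internal user: yes → false
  account age ≤ 4618 days: 3843 ≤ 4618 is true
  user opted into beta: no → false
  country = IN: IN == IN is true
  A/B group = A: A == A is true
  plan ∈ {enterprise, pro}: pro is in the set → true
  client ∈ {api, ios, web}: web is in the set → true
  app build number ≤ 392: 718 ≤ 392 is false
  internal user: yes → true
  rollout bucket ≥ 30: 27 ≥ 30 is false
  org on allow-list: no → false
  account age ≤ 925 days: 3843 ≤ 925 is false
  rollout bucket ≤ 54: 27 ≤ 54 is true
  plan ∈ {enterprise, team}: pro is not in the set → false
Combine:
[1.1.1.1.1] true AND false = false
[1.1.1.1.2] false AND true = false
[1.1.1.1] false → false (antecedent false ⇒ implication holds) = true
[1.1.1.2.3] true OR true = true
[1.1.1.2] false AND true AND true = false
[1.1.1] true → false = false
[1.1.2.1.1.1] true OR false = true
[1.1.2.1.1.2.1] true AND false = false
[1.1.2.1.1.2] NOT false = true
[1.1.2.1.1] true → true = true
[1.1.2.1.2.1.1] false AND false AND true = false
[1.1.2.1.2.1] NOT false = true
[1.1.2.1.2] NOT true = false
[1.1.2.1] exactly-one(true, false) = true
[1.1.2] NOT true = false
[1.1] false → false (antecedent false ⇒ implication holds) = true
[1] NOT true = false
[2] exactly-one(false, true) = true
[root] false AND true = false
Overall: false → disabled

Disabled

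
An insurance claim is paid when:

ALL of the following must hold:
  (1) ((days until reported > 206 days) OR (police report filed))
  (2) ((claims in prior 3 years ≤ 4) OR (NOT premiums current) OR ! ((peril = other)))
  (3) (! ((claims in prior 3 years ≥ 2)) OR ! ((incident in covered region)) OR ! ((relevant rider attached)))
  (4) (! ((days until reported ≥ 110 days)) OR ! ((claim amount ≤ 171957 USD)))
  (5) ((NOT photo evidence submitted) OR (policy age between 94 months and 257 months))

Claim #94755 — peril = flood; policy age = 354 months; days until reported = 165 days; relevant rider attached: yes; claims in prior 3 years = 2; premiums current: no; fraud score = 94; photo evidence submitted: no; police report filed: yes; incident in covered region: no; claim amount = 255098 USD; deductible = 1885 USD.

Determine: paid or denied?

Atomic conditions:
  days until reported > 206 days: 165 > 206 is false
  police report filed: yes → true
  claims in prior 3 years ≤ 4: 2 ≤ 4 is true
  NOT premiums current: no → true
  peril = other: flood == other is false
  claims in prior 3 years ≥ 2: 2 ≥ 2 is true
  incident in covered region: no → false
  relevant rider attached: yes → true
  days until reported ≥ 110 days: 165 ≥ 110 is true
  claim amount ≤ 171957 USD: 255098 ≤ 171957 is false
  NOT photo evidence submitted: no → true
  policy age between 94 months and 257 months: 354 in [94, 257] is false
Combine:
[1] false OR true = true
[2.3] NOT false = true
[2] true OR true OR true = true
[3.1] NOT true = false
[3.2] NOT false = true
[3.3] NOT true = false
[3] false OR true OR false = true
[4.1] NOT true = false
[4.2] NOT false = true
[4] false OR true = true
[5] true OR false = true
[root] true AND true AND true AND true AND true = true
Overall: true → paid

Paid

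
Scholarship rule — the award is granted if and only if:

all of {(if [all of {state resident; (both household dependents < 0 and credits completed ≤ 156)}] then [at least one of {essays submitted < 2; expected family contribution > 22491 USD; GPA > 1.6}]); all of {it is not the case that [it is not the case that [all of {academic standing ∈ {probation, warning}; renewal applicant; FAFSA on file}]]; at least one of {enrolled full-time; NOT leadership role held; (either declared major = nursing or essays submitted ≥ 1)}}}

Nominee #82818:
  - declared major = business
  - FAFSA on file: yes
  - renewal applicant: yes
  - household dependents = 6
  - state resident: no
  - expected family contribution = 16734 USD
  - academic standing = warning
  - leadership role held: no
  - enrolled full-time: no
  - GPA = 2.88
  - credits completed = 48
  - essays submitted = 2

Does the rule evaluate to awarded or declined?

Atomic conditions:
  state resident: no → false
  household dependents < 0: 6 < 0 is false
  credits completed ≤ 156: 48 ≤ 156 is true
  essays submitted < 2: 2 < 2 is false
  expected family contribution > 22491 USD: 16734 > 22491 is false
  GPA > 1.6: 2.88 > 1.6 is true
  academic standing ∈ {probation, warning}: warning is in the set → true
  renewal applicant: yes → true
  FAFSA on file: yes → true
  enrolled full-time: no → false
  NOT leadership role held: no → true
  declared major = nursing: business == nursing is false
  essays submitted ≥ 1: 2 ≥ 1 is true
Combine:
[1.1.2] false AND true = false
[1.1] false AND false = false
[1.2] false OR false OR true = true
[1] false → true (antecedent false ⇒ implication holds) = true
[2.1.1.1] true AND true AND true = true
[2.1.1] NOT true = false
[2.1] NOT false = true
[2.2.3] false OR true = true
[2.2] false OR true OR true = true
[2] true AND true = true
[root] true AND true = true
Overall: true → awarded

Awarded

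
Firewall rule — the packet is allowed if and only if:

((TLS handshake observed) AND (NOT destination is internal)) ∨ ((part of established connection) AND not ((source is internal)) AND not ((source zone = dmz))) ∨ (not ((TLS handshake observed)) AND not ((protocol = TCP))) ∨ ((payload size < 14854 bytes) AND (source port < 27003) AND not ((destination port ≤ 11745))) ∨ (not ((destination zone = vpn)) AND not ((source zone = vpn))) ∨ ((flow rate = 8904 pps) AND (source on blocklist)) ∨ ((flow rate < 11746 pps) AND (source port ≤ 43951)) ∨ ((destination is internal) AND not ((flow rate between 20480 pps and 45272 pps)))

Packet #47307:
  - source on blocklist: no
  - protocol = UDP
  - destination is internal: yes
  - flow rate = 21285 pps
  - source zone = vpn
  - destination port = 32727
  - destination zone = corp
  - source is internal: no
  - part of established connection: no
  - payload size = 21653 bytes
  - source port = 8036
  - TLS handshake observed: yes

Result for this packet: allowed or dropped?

Atomic conditions:
  TLS handshake observed: yes → true
  NOT destination is internal: yes → false
  part of established connection: no → false
  source is internal: no → false
  source zone = dmz: vpn == dmz is false
  protocol = TCP: UDP == TCP is false
  payload size < 14854 bytes: 21653 < 14854 is false
  source port < 27003: 8036 < 27003 is true
  destination port ≤ 11745: 32727 ≤ 11745 is false
  destination zone = vpn: corp == vpn is false
  source zone = vpn: vpn == vpn is true
  flow rate = 8904 pps: 21285 == 8904 is false
  source on blocklist: no → false
  flow rate < 11746 pps: 21285 < 11746 is false
  source port ≤ 43951: 8036 ≤ 43951 is true
  destination is internal: yes → true
  flow rate between 20480 pps and 45272 pps: 21285 in [20480, 45272] is true
Combine:
[1] true AND false = false
[2.2] NOT false = true
[2.3] NOT false = true
[2] false AND true AND true = false
[3.1] NOT true = false
[3.2] NOT false = true
[3] false AND true = false
[4.3] NOT false = true
[4] false AND true AND true = false
[5.1] NOT false = true
[5.2] NOT true = false
[5] true AND false = false
[6] false AND false = false
[7] false AND true = false
[8.2] NOT true = false
[8] true AND false = false
[root] false OR false OR false OR false OR false OR false OR false OR false = false
Overall: false → dropped

Dropped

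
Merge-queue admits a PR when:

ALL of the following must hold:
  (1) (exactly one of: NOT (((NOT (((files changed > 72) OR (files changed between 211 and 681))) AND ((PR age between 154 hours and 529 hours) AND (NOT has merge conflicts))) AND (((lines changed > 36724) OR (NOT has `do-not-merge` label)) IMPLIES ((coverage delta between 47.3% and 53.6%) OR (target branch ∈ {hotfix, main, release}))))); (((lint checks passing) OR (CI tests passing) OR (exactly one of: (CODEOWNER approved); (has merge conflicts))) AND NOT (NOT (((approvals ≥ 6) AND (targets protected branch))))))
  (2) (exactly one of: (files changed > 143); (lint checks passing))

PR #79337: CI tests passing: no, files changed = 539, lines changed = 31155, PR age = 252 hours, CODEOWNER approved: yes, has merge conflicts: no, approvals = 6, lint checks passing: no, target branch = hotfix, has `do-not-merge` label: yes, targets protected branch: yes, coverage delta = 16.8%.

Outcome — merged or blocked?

Atomic conditions:
  files changed > 72: 539 > 72 is true
  files changed between 211 and 681: 539 in [211, 681] is true
  PR age between 154 hours and 529 hours: 252 in [154, 529] is true
  NOT has merge conflicts: no → true
  lines changed > 36724: 31155 > 36724 is false
  NOT has `do-not-merge` label: yes → false
  coverage delta between 47.3% and 53.6%: 16.8 in [47.3, 53.6] is false
  target branch ∈ {hotfix, main, release}: hotfix is in the set → true
  lint checks passing: no → false
  CI tests passing: no → false
  CODEOWNER approved: yes → true
  has merge conflicts: no → false
  approvals ≥ 6: 6 ≥ 6 is true
  targets protected branch: yes → true
  files changed > 143: 539 > 143 is true
Combine:
[1.1.1.1.1.1] true OR true = true
[1.1.1.1.1] NOT true = false
[1.1.1.1.2] true AND true = true
[1.1.1.1] false AND true = false
[1.1.1.2.1] false OR false = false
[1.1.1.2.2] false OR true = true
[1.1.1.2] false → true (antecedent false ⇒ implication holds) = true
[1.1.1] false AND true = false
[1.1] NOT false = true
[1.2.1.3] exactly-one(true, false) = true
[1.2.1] false OR false OR true = true
[1.2.2.1.1] true AND true = true
[1.2.2.1] NOT true = false
[1.2.2] NOT false = true
[1.2] true AND true = true
[1] exactly-one(true, true) = false
[2] exactly-one(true, false) = true
[root] false AND true = false
Overall: false → blocked

Blocked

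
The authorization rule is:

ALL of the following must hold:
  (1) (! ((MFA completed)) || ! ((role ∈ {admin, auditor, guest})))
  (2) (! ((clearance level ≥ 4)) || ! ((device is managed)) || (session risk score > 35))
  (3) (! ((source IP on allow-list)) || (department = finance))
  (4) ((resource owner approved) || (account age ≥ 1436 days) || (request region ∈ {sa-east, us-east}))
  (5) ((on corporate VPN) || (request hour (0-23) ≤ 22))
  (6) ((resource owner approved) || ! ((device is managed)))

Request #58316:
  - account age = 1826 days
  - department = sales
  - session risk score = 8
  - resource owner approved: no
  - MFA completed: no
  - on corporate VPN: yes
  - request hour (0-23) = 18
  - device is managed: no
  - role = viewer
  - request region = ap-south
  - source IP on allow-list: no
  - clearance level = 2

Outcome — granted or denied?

Granted

Atomic conditions:
  MFA completed: no → false
  role ∈ {admin, auditor, guest}: viewer is not in the set → false
  clearance level ≥ 4: 2 ≥ 4 is false
  device is managed: no → false
  session risk score > 35: 8 > 35 is false
  source IP on allow-list: no → false
  department = finance: sales == finance is false
  resource owner approved: no → false
  account age ≥ 1436 days: 1826 ≥ 1436 is true
  request region ∈ {sa-east, us-east}: ap-south is not in the set → false
  on corporate VPN: yes → true
  request hour (0-23) ≤ 22: 18 ≤ 22 is true
Combine:
[1.1] NOT false = true
[1.2] NOT false = true
[1] true OR true = true
[2.1] NOT false = true
[2.2] NOT false = true
[2] true OR true OR false = true
[3.1] NOT false = true
[3] true OR false = true
[4] false OR true OR false = true
[5] true OR true = true
[6.2] NOT false = true
[6] false OR true = true
[root] true AND true AND true AND true AND true AND true = true
Overall: true → granted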